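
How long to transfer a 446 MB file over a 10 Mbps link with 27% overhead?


Effective throughput = 10 * (1 - 27/100) = 7.3 Mbps
File size in Mb = 446 * 8 = 3568 Mb
Time = 3568 / 7.3
Time = 488.7671 seconds


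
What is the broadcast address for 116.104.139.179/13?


Network: 116.104.0.0/13
Host bits = 19
Set all host bits to 1:
Broadcast: 116.111.255.255


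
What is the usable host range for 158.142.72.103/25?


Network: 158.142.72.0
Broadcast: 158.142.72.127
First usable = network + 1
Last usable = broadcast - 1
Range: 158.142.72.1 to 158.142.72.126


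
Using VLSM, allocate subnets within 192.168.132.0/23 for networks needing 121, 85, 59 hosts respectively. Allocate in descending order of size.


121 hosts -> /25 (126 usable): 192.168.132.0/25
85 hosts -> /25 (126 usable): 192.168.132.128/25
59 hosts -> /26 (62 usable): 192.168.133.0/26
Allocation: 192.168.132.0/25 (121 hosts, 126 usable); 192.168.132.128/25 (85 hosts, 126 usable); 192.168.133.0/26 (59 hosts, 62 usable)


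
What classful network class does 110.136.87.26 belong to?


First octet: 110
Binary: 01101110
0xxxxxxx -> Class A (1-126)
Class A, default mask 255.0.0.0 (/8)


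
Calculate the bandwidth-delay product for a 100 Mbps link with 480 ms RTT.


BDP = bandwidth * RTT
= 100 Mbps * 480 ms
= 100 * 1e6 * 480 / 1000 bits
= 48000000 bits
= 6000000 bytes
= 5859.375 KB
BDP = 48000000 bits (6000000 bytes)


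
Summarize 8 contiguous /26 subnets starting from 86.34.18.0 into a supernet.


Original prefix: /26
Number of subnets: 8 = 2^3
New prefix = 26 - 3 = 23
Supernet: 86.34.18.0/23


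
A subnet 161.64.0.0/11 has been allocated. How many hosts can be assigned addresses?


Host bits = 32 - 11 = 21
Total addresses = 2^21 = 2097152
Usable = total - 2 (network and broadcast)
Usable hosts: 2097150


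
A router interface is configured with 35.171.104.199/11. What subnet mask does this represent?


/11 means 11 network bits, 21 host bits
Binary: 11111111111000000000000000000000
Mask: 255.224.0.0


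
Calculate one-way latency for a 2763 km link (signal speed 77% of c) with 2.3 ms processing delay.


Speed = 0.77 * 3e5 km/s = 231000 km/s
Propagation delay = 2763 / 231000 = 0.012 s = 11.961 ms
Processing delay = 2.3 ms
Total one-way latency = 14.261 ms


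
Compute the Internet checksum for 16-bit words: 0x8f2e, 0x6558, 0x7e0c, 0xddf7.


Sum all words (with carry folding):
+ 0x8f2e = 0x8f2e
+ 0x6558 = 0xf486
+ 0x7e0c = 0x7293
+ 0xddf7 = 0x508b
One's complement: ~0x508b
Checksum = 0xaf74


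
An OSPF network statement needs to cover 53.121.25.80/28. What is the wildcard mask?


Subnet mask: 255.255.255.240
Wildcard = 255.255.255.255 - subnet mask
255 - 255 = 0
255 - 255 = 0
255 - 255 = 0
255 - 240 = 15
Wildcard: 0.0.0.15


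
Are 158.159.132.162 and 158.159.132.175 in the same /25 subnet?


Mask: 255.255.255.128
158.159.132.162 AND mask = 158.159.132.128
158.159.132.175 AND mask = 158.159.132.128
Yes, same subnet (158.159.132.128)


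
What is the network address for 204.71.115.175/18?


IP:   11001100.01000111.01110011.10101111
Mask: 11111111.11111111.11000000.00000000
AND operation:
Net:  11001100.01000111.01000000.00000000
Network: 204.71.64.0/18


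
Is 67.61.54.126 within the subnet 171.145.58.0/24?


Subnet network: 171.145.58.0
Test IP AND mask: 67.61.54.0
No, 67.61.54.126 is not in 171.145.58.0/24


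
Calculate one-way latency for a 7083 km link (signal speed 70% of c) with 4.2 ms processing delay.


Speed = 0.7 * 3e5 km/s = 210000 km/s
Propagation delay = 7083 / 210000 = 0.0337 s = 33.7286 ms
Processing delay = 4.2 ms
Total one-way latency = 37.9286 ms


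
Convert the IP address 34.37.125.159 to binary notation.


34 = 00100010
37 = 00100101
125 = 01111101
159 = 10011111
Binary: 00100010.00100101.01111101.10011111


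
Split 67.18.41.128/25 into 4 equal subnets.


New prefix = 25 + 2 = 27
Each subnet has 32 addresses
  67.18.41.128/27
  67.18.41.160/27
  67.18.41.192/27
  67.18.41.224/27
Subnets: 67.18.41.128/27, 67.18.41.160/27, 67.18.41.192/27, 67.18.41.224/27


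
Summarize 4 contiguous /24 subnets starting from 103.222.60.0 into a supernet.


Original prefix: /24
Number of subnets: 4 = 2^2
New prefix = 24 - 2 = 22
Supernet: 103.222.60.0/22


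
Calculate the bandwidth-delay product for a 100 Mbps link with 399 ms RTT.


BDP = bandwidth * RTT
= 100 Mbps * 399 ms
= 100 * 1e6 * 399 / 1000 bits
= 39900000 bits
= 4987500 bytes
= 4870.6055 KB
BDP = 39900000 bits (4987500 bytes)


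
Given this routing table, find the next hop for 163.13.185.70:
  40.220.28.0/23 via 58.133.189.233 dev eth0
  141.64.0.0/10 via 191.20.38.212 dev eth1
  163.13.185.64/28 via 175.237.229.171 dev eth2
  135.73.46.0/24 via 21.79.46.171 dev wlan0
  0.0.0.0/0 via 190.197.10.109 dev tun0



Longest prefix match for 163.13.185.70:
  /23 40.220.28.0: no
  /10 141.64.0.0: no
  /28 163.13.185.64: MATCH
  /24 135.73.46.0: no
  /0 0.0.0.0: MATCH
Selected: next-hop 175.237.229.171 via eth2 (matched /28)


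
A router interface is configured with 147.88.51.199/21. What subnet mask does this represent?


/21 means 21 network bits, 11 host bits
Binary: 11111111111111111111100000000000
Mask: 255.255.248.0


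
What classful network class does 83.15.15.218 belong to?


First octet: 83
Binary: 01010011
0xxxxxxx -> Class A (1-126)
Class A, default mask 255.0.0.0 (/8)


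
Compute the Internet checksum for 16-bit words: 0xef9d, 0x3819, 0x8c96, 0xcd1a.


Sum all words (with carry folding):
+ 0xef9d = 0xef9d
+ 0x3819 = 0x27b7
+ 0x8c96 = 0xb44d
+ 0xcd1a = 0x8168
One's complement: ~0x8168
Checksum = 0x7e97


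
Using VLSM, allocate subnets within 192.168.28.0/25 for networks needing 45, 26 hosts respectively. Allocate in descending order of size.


45 hosts -> /26 (62 usable): 192.168.28.0/26
26 hosts -> /27 (30 usable): 192.168.28.64/27
Allocation: 192.168.28.0/26 (45 hosts, 62 usable); 192.168.28.64/27 (26 hosts, 30 usable)


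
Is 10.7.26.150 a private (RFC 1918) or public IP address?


RFC 1918 private ranges:
  10.0.0.0/8 (10.0.0.0 - 10.255.255.255)
  172.16.0.0/12 (172.16.0.0 - 172.31.255.255)
  192.168.0.0/16 (192.168.0.0 - 192.168.255.255)
Private (in 10.0.0.0/8)


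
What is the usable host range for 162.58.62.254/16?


Network: 162.58.0.0
Broadcast: 162.58.255.255
First usable = network + 1
Last usable = broadcast - 1
Range: 162.58.0.1 to 162.58.255.254


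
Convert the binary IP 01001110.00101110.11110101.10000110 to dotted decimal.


01001110 = 78
00101110 = 46
11110101 = 245
10000110 = 134
IP: 78.46.245.134


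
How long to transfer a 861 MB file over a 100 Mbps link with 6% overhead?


Effective throughput = 100 * (1 - 6/100) = 94 Mbps
File size in Mb = 861 * 8 = 6888 Mb
Time = 6888 / 94
Time = 73.2766 seconds


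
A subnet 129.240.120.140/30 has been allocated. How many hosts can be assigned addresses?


Host bits = 32 - 30 = 2
Total addresses = 2^2 = 4
Usable = total - 2 (network and broadcast)
Usable hosts: 2


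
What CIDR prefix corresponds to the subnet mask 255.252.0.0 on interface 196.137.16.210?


Binary: 11111111.11111100.00000000.00000000
Count leading 1s
Prefix: /14


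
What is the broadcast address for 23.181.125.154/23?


Network: 23.181.124.0/23
Host bits = 9
Set all host bits to 1:
Broadcast: 23.181.125.255


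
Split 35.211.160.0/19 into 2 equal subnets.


New prefix = 19 + 1 = 20
Each subnet has 4096 addresses
  35.211.160.0/20
  35.211.176.0/20
Subnets: 35.211.160.0/20, 35.211.176.0/20


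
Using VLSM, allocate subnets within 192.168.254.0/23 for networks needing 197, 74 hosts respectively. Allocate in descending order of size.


197 hosts -> /24 (254 usable): 192.168.254.0/24
74 hosts -> /25 (126 usable): 192.168.255.0/25
Allocation: 192.168.254.0/24 (197 hosts, 254 usable); 192.168.255.0/25 (74 hosts, 126 usable)


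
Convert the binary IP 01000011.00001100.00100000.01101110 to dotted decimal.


01000011 = 67
00001100 = 12
00100000 = 32
01101110 = 110
IP: 67.12.32.110


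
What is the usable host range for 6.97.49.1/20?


Network: 6.97.48.0
Broadcast: 6.97.63.255
First usable = network + 1
Last usable = broadcast - 1
Range: 6.97.48.1 to 6.97.63.254


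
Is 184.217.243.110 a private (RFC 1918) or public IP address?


RFC 1918 private ranges:
  10.0.0.0/8 (10.0.0.0 - 10.255.255.255)
  172.16.0.0/12 (172.16.0.0 - 172.31.255.255)
  192.168.0.0/16 (192.168.0.0 - 192.168.255.255)
Public (not in any RFC 1918 range)


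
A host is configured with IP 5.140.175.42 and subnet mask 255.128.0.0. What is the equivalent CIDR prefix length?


Binary: 11111111.10000000.00000000.00000000
Count leading 1s
Prefix: /9


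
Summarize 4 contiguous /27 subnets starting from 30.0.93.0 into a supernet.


Original prefix: /27
Number of subnets: 4 = 2^2
New prefix = 27 - 2 = 25
Supernet: 30.0.93.0/25


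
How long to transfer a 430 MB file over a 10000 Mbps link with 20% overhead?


Effective throughput = 10000 * (1 - 20/100) = 8000 Mbps
File size in Mb = 430 * 8 = 3440 Mb
Time = 3440 / 8000
Time = 0.43 seconds


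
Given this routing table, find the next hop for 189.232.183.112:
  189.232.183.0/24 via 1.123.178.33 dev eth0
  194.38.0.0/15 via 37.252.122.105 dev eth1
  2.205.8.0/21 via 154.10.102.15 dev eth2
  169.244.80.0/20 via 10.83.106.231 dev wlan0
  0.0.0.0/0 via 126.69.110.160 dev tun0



Longest prefix match for 189.232.183.112:
  /24 189.232.183.0: MATCH
  /15 194.38.0.0: no
  /21 2.205.8.0: no
  /20 169.244.80.0: no
  /0 0.0.0.0: MATCH
Selected: next-hop 1.123.178.33 via eth0 (matched /24)


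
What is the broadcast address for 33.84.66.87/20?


Network: 33.84.64.0/20
Host bits = 12
Set all host bits to 1:
Broadcast: 33.84.79.255


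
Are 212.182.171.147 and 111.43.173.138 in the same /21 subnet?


Mask: 255.255.248.0
212.182.171.147 AND mask = 212.182.168.0
111.43.173.138 AND mask = 111.43.168.0
No, different subnets (212.182.168.0 vs 111.43.168.0)


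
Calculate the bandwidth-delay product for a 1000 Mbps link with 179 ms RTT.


BDP = bandwidth * RTT
= 1000 Mbps * 179 ms
= 1000 * 1e6 * 179 / 1000 bits
= 179000000 bits
= 22375000 bytes
= 21850.5859 KB
BDP = 179000000 bits (22375000 bytes)


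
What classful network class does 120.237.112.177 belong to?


First octet: 120
Binary: 01111000
0xxxxxxx -> Class A (1-126)
Class A, default mask 255.0.0.0 (/8)


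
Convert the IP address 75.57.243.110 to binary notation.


75 = 01001011
57 = 00111001
243 = 11110011
110 = 01101110
Binary: 01001011.00111001.11110011.01101110


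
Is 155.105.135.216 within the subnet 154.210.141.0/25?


Subnet network: 154.210.141.0
Test IP AND mask: 155.105.135.128
No, 155.105.135.216 is not in 154.210.141.0/25


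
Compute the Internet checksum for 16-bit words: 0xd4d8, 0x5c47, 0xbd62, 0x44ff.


Sum all words (with carry folding):
+ 0xd4d8 = 0xd4d8
+ 0x5c47 = 0x3120
+ 0xbd62 = 0xee82
+ 0x44ff = 0x3382
One's complement: ~0x3382
Checksum = 0xcc7d


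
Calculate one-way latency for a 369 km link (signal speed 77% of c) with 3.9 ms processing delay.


Speed = 0.77 * 3e5 km/s = 231000 km/s
Propagation delay = 369 / 231000 = 0.0016 s = 1.5974 ms
Processing delay = 3.9 ms
Total one-way latency = 5.4974 ms


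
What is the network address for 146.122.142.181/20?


IP:   10010010.01111010.10001110.10110101
Mask: 11111111.11111111.11110000.00000000
AND operation:
Net:  10010010.01111010.10000000.00000000
Network: 146.122.128.0/20


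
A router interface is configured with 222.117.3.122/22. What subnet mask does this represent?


/22 means 22 network bits, 10 host bits
Binary: 11111111111111111111110000000000
Mask: 255.255.252.0


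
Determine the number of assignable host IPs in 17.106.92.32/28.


Host bits = 32 - 28 = 4
Total addresses = 2^4 = 16
Usable = total - 2 (network and broadcast)
Usable hosts: 14


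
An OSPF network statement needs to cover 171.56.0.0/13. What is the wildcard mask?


Subnet mask: 255.248.0.0
Wildcard = 255.255.255.255 - subnet mask
255 - 255 = 0
255 - 248 = 7
255 - 0 = 255
255 - 0 = 255
Wildcard: 0.7.255.255


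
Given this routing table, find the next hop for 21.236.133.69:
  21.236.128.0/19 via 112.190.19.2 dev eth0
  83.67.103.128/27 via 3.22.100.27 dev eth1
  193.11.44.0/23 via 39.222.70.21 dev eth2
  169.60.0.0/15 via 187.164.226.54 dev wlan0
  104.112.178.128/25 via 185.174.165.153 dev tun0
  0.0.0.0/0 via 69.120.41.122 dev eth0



Longest prefix match for 21.236.133.69:
  /19 21.236.128.0: MATCH
  /27 83.67.103.128: no
  /23 193.11.44.0: no
  /15 169.60.0.0: no
  /25 104.112.178.128: no
  /0 0.0.0.0: MATCH
Selected: next-hop 112.190.19.2 via eth0 (matched /19)


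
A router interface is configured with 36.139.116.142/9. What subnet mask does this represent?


/9 means 9 network bits, 23 host bits
Binary: 11111111100000000000000000000000
Mask: 255.128.0.0


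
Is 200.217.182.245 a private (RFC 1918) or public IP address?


RFC 1918 private ranges:
  10.0.0.0/8 (10.0.0.0 - 10.255.255.255)
  172.16.0.0/12 (172.16.0.0 - 172.31.255.255)
  192.168.0.0/16 (192.168.0.0 - 192.168.255.255)
Public (not in any RFC 1918 range)


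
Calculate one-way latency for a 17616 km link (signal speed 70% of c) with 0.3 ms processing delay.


Speed = 0.7 * 3e5 km/s = 210000 km/s
Propagation delay = 17616 / 210000 = 0.0839 s = 83.8857 ms
Processing delay = 0.3 ms
Total one-way latency = 84.1857 ms


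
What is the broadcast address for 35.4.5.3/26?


Network: 35.4.5.0/26
Host bits = 6
Set all host bits to 1:
Broadcast: 35.4.5.63


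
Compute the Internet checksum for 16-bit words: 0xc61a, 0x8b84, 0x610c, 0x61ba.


Sum all words (with carry folding):
+ 0xc61a = 0xc61a
+ 0x8b84 = 0x519f
+ 0x610c = 0xb2ab
+ 0x61ba = 0x1466
One's complement: ~0x1466
Checksum = 0xeb99


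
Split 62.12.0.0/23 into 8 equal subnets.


New prefix = 23 + 3 = 26
Each subnet has 64 addresses
  62.12.0.0/26
  62.12.0.64/26
  62.12.0.128/26
  62.12.0.192/26
  62.12.1.0/26
  62.12.1.64/26
  62.12.1.128/26
  62.12.1.192/26
Subnets: 62.12.0.0/26, 62.12.0.64/26, 62.12.0.128/26, 62.12.0.192/26, 62.12.1.0/26, 62.12.1.64/26, 62.12.1.128/26, 62.12.1.192/26


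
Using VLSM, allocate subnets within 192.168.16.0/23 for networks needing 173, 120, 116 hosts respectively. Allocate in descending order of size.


173 hosts -> /24 (254 usable): 192.168.16.0/24
120 hosts -> /25 (126 usable): 192.168.17.0/25
116 hosts -> /25 (126 usable): 192.168.17.128/25
Allocation: 192.168.16.0/24 (173 hosts, 254 usable); 192.168.17.0/25 (120 hosts, 126 usable); 192.168.17.128/25 (116 hosts, 126 usable)


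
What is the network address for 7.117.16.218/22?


IP:   00000111.01110101.00010000.11011010
Mask: 11111111.11111111.11111100.00000000
AND operation:
Net:  00000111.01110101.00010000.00000000
Network: 7.117.16.0/22


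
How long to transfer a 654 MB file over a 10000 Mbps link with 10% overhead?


Effective throughput = 10000 * (1 - 10/100) = 9000 Mbps
File size in Mb = 654 * 8 = 5232 Mb
Time = 5232 / 9000
Time = 0.5813 seconds


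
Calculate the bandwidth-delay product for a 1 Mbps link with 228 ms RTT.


BDP = bandwidth * RTT
= 1 Mbps * 228 ms
= 1 * 1e6 * 228 / 1000 bits
= 228000 bits
= 28500 bytes
= 27.832 KB
BDP = 228000 bits (28500 bytes)


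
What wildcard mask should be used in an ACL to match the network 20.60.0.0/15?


Subnet mask: 255.254.0.0
Wildcard = 255.255.255.255 - subnet mask
255 - 255 = 0
255 - 254 = 1
255 - 0 = 255
255 - 0 = 255
Wildcard: 0.1.255.255


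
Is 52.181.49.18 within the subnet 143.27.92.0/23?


Subnet network: 143.27.92.0
Test IP AND mask: 52.181.48.0
No, 52.181.49.18 is not in 143.27.92.0/23


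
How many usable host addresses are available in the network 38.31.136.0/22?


Host bits = 32 - 22 = 10
Total addresses = 2^10 = 1024
Usable = total - 2 (network and broadcast)
Usable hosts: 1022


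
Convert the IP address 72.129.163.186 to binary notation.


72 = 01001000
129 = 10000001
163 = 10100011
186 = 10111010
Binary: 01001000.10000001.10100011.10111010


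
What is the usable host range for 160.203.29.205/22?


Network: 160.203.28.0
Broadcast: 160.203.31.255
First usable = network + 1
Last usable = broadcast - 1
Range: 160.203.28.1 to 160.203.31.254


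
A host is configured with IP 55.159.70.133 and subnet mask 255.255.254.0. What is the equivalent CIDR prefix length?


Binary: 11111111.11111111.11111110.00000000
Count leading 1s
Prefix: /23


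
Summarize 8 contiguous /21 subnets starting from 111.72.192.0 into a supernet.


Original prefix: /21
Number of subnets: 8 = 2^3
New prefix = 21 - 3 = 18
Supernet: 111.72.192.0/18


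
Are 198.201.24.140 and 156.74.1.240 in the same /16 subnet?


Mask: 255.255.0.0
198.201.24.140 AND mask = 198.201.0.0
156.74.1.240 AND mask = 156.74.0.0
No, different subnets (198.201.0.0 vs 156.74.0.0)


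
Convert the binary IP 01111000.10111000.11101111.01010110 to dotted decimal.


01111000 = 120
10111000 = 184
11101111 = 239
01010110 = 86
IP: 120.184.239.86


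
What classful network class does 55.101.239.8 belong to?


First octet: 55
Binary: 00110111
0xxxxxxx -> Class A (1-126)
Class A, default mask 255.0.0.0 (/8)


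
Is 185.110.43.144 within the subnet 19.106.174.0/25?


Subnet network: 19.106.174.0
Test IP AND mask: 185.110.43.128
No, 185.110.43.144 is not in 19.106.174.0/25


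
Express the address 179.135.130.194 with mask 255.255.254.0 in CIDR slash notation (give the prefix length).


Binary: 11111111.11111111.11111110.00000000
Count leading 1s
Prefix: /23


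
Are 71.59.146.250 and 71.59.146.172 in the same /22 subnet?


Mask: 255.255.252.0
71.59.146.250 AND mask = 71.59.144.0
71.59.146.172 AND mask = 71.59.144.0
Yes, same subnet (71.59.144.0)


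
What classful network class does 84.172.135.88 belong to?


First octet: 84
Binary: 01010100
0xxxxxxx -> Class A (1-126)
Class A, default mask 255.0.0.0 (/8)


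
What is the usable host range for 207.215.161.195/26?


Network: 207.215.161.192
Broadcast: 207.215.161.255
First usable = network + 1
Last usable = broadcast - 1
Range: 207.215.161.193 to 207.215.161.254


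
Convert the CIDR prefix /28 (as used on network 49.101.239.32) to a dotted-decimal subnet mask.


/28 means 28 network bits, 4 host bits
Binary: 11111111111111111111111111110000
Mask: 255.255.255.240


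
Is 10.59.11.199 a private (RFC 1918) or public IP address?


RFC 1918 private ranges:
  10.0.0.0/8 (10.0.0.0 - 10.255.255.255)
  172.16.0.0/12 (172.16.0.0 - 172.31.255.255)
  192.168.0.0/16 (192.168.0.0 - 192.168.255.255)
Private (in 10.0.0.0/8)


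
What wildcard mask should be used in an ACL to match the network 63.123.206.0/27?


Subnet mask: 255.255.255.224
Wildcard = 255.255.255.255 - subnet mask
255 - 255 = 0
255 - 255 = 0
255 - 255 = 0
255 - 224 = 31
Wildcard: 0.0.0.31


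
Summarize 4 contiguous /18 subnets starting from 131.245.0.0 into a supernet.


Original prefix: /18
Number of subnets: 4 = 2^2
New prefix = 18 - 2 = 16
Supernet: 131.245.0.0/16


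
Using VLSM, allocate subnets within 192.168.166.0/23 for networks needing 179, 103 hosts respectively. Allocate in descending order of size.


179 hosts -> /24 (254 usable): 192.168.166.0/24
103 hosts -> /25 (126 usable): 192.168.167.0/25
Allocation: 192.168.166.0/24 (179 hosts, 254 usable); 192.168.167.0/25 (103 hosts, 126 usable)


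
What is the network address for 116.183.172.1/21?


IP:   01110100.10110111.10101100.00000001
Mask: 11111111.11111111.11111000.00000000
AND operation:
Net:  01110100.10110111.10101000.00000000
Network: 116.183.168.0/21


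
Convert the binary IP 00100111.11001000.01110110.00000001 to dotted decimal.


00100111 = 39
11001000 = 200
01110110 = 118
00000001 = 1
IP: 39.200.118.1


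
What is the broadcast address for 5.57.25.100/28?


Network: 5.57.25.96/28
Host bits = 4
Set all host bits to 1:
Broadcast: 5.57.25.111


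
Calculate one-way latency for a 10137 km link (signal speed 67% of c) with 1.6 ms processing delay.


Speed = 0.67 * 3e5 km/s = 201000 km/s
Propagation delay = 10137 / 201000 = 0.0504 s = 50.4328 ms
Processing delay = 1.6 ms
Total one-way latency = 52.0328 ms


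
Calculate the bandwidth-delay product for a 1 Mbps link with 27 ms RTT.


BDP = bandwidth * RTT
= 1 Mbps * 27 ms
= 1 * 1e6 * 27 / 1000 bits
= 27000 bits
= 3375 bytes
= 3.2959 KB
BDP = 27000 bits (3375 bytes)


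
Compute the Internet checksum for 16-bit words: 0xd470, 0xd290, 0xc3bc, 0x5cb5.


Sum all words (with carry folding):
+ 0xd470 = 0xd470
+ 0xd290 = 0xa701
+ 0xc3bc = 0x6abe
+ 0x5cb5 = 0xc773
One's complement: ~0xc773
Checksum = 0x388c


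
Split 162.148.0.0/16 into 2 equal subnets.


New prefix = 16 + 1 = 17
Each subnet has 32768 addresses
  162.148.0.0/17
  162.148.128.0/17
Subnets: 162.148.0.0/17, 162.148.128.0/17


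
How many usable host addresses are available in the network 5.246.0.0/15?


Host bits = 32 - 15 = 17
Total addresses = 2^17 = 131072
Usable = total - 2 (network and broadcast)
Usable hosts: 131070


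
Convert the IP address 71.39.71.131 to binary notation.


71 = 01000111
39 = 00100111
71 = 01000111
131 = 10000011
Binary: 01000111.00100111.01000111.10000011


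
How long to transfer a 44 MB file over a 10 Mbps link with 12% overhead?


Effective throughput = 10 * (1 - 12/100) = 8.8 Mbps
File size in Mb = 44 * 8 = 352 Mb
Time = 352 / 8.8
Time = 40 seconds


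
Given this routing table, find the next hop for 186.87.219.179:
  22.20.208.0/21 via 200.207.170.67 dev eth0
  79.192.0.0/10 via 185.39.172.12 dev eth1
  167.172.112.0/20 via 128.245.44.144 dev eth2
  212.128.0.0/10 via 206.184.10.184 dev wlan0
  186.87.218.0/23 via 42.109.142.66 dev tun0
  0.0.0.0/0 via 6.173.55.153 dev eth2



Longest prefix match for 186.87.219.179:
  /21 22.20.208.0: no
  /10 79.192.0.0: no
  /20 167.172.112.0: no
  /10 212.128.0.0: no
  /23 186.87.218.0: MATCH
  /0 0.0.0.0: MATCH
Selected: next-hop 42.109.142.66 via tun0 (matched /23)


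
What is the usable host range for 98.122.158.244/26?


Network: 98.122.158.192
Broadcast: 98.122.158.255
First usable = network + 1
Last usable = broadcast - 1
Range: 98.122.158.193 to 98.122.158.254


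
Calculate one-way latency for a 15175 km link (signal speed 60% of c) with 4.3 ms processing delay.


Speed = 0.6 * 3e5 km/s = 180000 km/s
Propagation delay = 15175 / 180000 = 0.0843 s = 84.3056 ms
Processing delay = 4.3 ms
Total one-way latency = 88.6056 ms


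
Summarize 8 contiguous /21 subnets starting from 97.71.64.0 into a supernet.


Original prefix: /21
Number of subnets: 8 = 2^3
New prefix = 21 - 3 = 18
Supernet: 97.71.64.0/18


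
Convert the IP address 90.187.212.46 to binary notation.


90 = 01011010
187 = 10111011
212 = 11010100
46 = 00101110
Binary: 01011010.10111011.11010100.00101110


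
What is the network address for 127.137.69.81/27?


IP:   01111111.10001001.01000101.01010001
Mask: 11111111.11111111.11111111.11100000
AND operation:
Net:  01111111.10001001.01000101.01000000
Network: 127.137.69.64/27


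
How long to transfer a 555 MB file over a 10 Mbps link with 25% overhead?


Effective throughput = 10 * (1 - 25/100) = 7.5 Mbps
File size in Mb = 555 * 8 = 4440 Mb
Time = 4440 / 7.5
Time = 592 seconds


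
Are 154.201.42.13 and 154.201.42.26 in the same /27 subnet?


Mask: 255.255.255.224
154.201.42.13 AND mask = 154.201.42.0
154.201.42.26 AND mask = 154.201.42.0
Yes, same subnet (154.201.42.0)


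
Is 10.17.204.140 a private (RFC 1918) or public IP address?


RFC 1918 private ranges:
  10.0.0.0/8 (10.0.0.0 - 10.255.255.255)
  172.16.0.0/12 (172.16.0.0 - 172.31.255.255)
  192.168.0.0/16 (192.168.0.0 - 192.168.255.255)
Private (in 10.0.0.0/8)


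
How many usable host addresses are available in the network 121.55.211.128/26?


Host bits = 32 - 26 = 6
Total addresses = 2^6 = 64
Usable = total - 2 (network and broadcast)
Usable hosts: 62


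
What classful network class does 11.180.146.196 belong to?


First octet: 11
Binary: 00001011
0xxxxxxx -> Class A (1-126)
Class A, default mask 255.0.0.0 (/8)


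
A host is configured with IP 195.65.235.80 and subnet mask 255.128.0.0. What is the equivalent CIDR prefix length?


Binary: 11111111.10000000.00000000.00000000
Count leading 1s
Prefix: /9


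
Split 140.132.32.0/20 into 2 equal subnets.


New prefix = 20 + 1 = 21
Each subnet has 2048 addresses
  140.132.32.0/21
  140.132.40.0/21
Subnets: 140.132.32.0/21, 140.132.40.0/21


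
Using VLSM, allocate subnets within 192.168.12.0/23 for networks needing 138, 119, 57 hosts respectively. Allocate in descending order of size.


138 hosts -> /24 (254 usable): 192.168.12.0/24
119 hosts -> /25 (126 usable): 192.168.13.0/25
57 hosts -> /26 (62 usable): 192.168.13.128/26
Allocation: 192.168.12.0/24 (138 hosts, 254 usable); 192.168.13.0/25 (119 hosts, 126 usable); 192.168.13.128/26 (57 hosts, 62 usable)


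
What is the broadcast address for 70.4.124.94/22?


Network: 70.4.124.0/22
Host bits = 10
Set all host bits to 1:
Broadcast: 70.4.127.255


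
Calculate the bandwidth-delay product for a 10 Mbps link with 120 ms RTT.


BDP = bandwidth * RTT
= 10 Mbps * 120 ms
= 10 * 1e6 * 120 / 1000 bits
= 1200000 bits
= 150000 bytes
= 146.4844 KB
BDP = 1200000 bits (150000 bytes)


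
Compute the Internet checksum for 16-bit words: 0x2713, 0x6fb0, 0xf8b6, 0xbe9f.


Sum all words (with carry folding):
+ 0x2713 = 0x2713
+ 0x6fb0 = 0x96c3
+ 0xf8b6 = 0x8f7a
+ 0xbe9f = 0x4e1a
One's complement: ~0x4e1a
Checksum = 0xb1e5


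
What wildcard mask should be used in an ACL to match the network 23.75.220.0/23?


Subnet mask: 255.255.254.0
Wildcard = 255.255.255.255 - subnet mask
255 - 255 = 0
255 - 255 = 0
255 - 254 = 1
255 - 0 = 255
Wildcard: 0.0.1.255


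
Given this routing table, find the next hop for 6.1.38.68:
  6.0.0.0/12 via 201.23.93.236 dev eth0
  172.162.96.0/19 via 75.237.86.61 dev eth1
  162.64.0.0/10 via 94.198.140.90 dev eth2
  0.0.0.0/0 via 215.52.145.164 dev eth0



Longest prefix match for 6.1.38.68:
  /12 6.0.0.0: MATCH
  /19 172.162.96.0: no
  /10 162.64.0.0: no
  /0 0.0.0.0: MATCH
Selected: next-hop 201.23.93.236 via eth0 (matched /12)


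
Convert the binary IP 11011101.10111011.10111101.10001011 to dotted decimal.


11011101 = 221
10111011 = 187
10111101 = 189
10001011 = 139
IP: 221.187.189.139


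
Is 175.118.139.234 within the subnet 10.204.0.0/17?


Subnet network: 10.204.0.0
Test IP AND mask: 175.118.128.0
No, 175.118.139.234 is not in 10.204.0.0/17


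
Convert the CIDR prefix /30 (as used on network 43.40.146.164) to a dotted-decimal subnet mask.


/30 means 30 network bits, 2 host bits
Binary: 11111111111111111111111111111100
Mask: 255.255.255.252


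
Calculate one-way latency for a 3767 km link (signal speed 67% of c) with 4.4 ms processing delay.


Speed = 0.67 * 3e5 km/s = 201000 km/s
Propagation delay = 3767 / 201000 = 0.0187 s = 18.7413 ms
Processing delay = 4.4 ms
Total one-way latency = 23.1413 ms


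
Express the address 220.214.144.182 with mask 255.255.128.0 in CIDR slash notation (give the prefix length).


Binary: 11111111.11111111.10000000.00000000
Count leading 1s
Prefix: /17


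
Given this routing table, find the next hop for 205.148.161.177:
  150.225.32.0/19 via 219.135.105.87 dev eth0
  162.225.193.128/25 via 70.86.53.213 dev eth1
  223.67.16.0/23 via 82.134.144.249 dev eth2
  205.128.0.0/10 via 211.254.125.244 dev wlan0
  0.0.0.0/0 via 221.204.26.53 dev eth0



Longest prefix match for 205.148.161.177:
  /19 150.225.32.0: no
  /25 162.225.193.128: no
  /23 223.67.16.0: no
  /10 205.128.0.0: MATCH
  /0 0.0.0.0: MATCH
Selected: next-hop 211.254.125.244 via wlan0 (matched /10)


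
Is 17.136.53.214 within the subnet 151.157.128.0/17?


Subnet network: 151.157.128.0
Test IP AND mask: 17.136.0.0
No, 17.136.53.214 is not in 151.157.128.0/17


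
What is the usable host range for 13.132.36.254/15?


Network: 13.132.0.0
Broadcast: 13.133.255.255
First usable = network + 1
Last usable = broadcast - 1
Range: 13.132.0.1 to 13.133.255.254


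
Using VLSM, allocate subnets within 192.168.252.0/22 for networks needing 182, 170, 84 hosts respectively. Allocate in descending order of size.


182 hosts -> /24 (254 usable): 192.168.252.0/24
170 hosts -> /24 (254 usable): 192.168.253.0/24
84 hosts -> /25 (126 usable): 192.168.254.0/25
Allocation: 192.168.252.0/24 (182 hosts, 254 usable); 192.168.253.0/24 (170 hosts, 254 usable); 192.168.254.0/25 (84 hosts, 126 usable)


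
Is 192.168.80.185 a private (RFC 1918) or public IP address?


RFC 1918 private ranges:
  10.0.0.0/8 (10.0.0.0 - 10.255.255.255)
  172.16.0.0/12 (172.16.0.0 - 172.31.255.255)
  192.168.0.0/16 (192.168.0.0 - 192.168.255.255)
Private (in 192.168.0.0/16)


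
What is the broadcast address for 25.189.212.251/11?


Network: 25.160.0.0/11
Host bits = 21
Set all host bits to 1:
Broadcast: 25.191.255.255


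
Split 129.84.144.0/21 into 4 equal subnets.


New prefix = 21 + 2 = 23
Each subnet has 512 addresses
  129.84.144.0/23
  129.84.146.0/23
  129.84.148.0/23
  129.84.150.0/23
Subnets: 129.84.144.0/23, 129.84.146.0/23, 129.84.148.0/23, 129.84.150.0/23


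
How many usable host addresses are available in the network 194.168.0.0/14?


Host bits = 32 - 14 = 18
Total addresses = 2^18 = 262144
Usable = total - 2 (network and broadcast)
Usable hosts: 262142


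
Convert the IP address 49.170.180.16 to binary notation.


49 = 00110001
170 = 10101010
180 = 10110100
16 = 00010000
Binary: 00110001.10101010.10110100.00010000


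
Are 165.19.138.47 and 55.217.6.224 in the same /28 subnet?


Mask: 255.255.255.240
165.19.138.47 AND mask = 165.19.138.32
55.217.6.224 AND mask = 55.217.6.224
No, different subnets (165.19.138.32 vs 55.217.6.224)


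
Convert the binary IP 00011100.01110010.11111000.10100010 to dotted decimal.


00011100 = 28
01110010 = 114
11111000 = 248
10100010 = 162
IP: 28.114.248.162


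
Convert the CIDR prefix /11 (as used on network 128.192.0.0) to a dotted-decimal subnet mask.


/11 means 11 network bits, 21 host bits
Binary: 11111111111000000000000000000000
Mask: 255.224.0.0


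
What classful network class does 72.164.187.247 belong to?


First octet: 72
Binary: 01001000
0xxxxxxx -> Class A (1-126)
Class A, default mask 255.0.0.0 (/8)


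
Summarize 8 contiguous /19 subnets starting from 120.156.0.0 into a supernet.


Original prefix: /19
Number of subnets: 8 = 2^3
New prefix = 19 - 3 = 16
Supernet: 120.156.0.0/16


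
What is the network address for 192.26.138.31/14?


IP:   11000000.00011010.10001010.00011111
Mask: 11111111.11111100.00000000.00000000
AND operation:
Net:  11000000.00011000.00000000.00000000
Network: 192.24.0.0/14


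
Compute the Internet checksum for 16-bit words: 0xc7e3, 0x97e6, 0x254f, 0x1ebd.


Sum all words (with carry folding):
+ 0xc7e3 = 0xc7e3
+ 0x97e6 = 0x5fca
+ 0x254f = 0x8519
+ 0x1ebd = 0xa3d6
One's complement: ~0xa3d6
Checksum = 0x5c29


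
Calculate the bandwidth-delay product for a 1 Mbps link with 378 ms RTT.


BDP = bandwidth * RTT
= 1 Mbps * 378 ms
= 1 * 1e6 * 378 / 1000 bits
= 378000 bits
= 47250 bytes
= 46.1426 KB
BDP = 378000 bits (47250 bytes)


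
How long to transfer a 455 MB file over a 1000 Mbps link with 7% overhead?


Effective throughput = 1000 * (1 - 7/100) = 930.0 Mbps
File size in Mb = 455 * 8 = 3640 Mb
Time = 3640 / 930.0
Time = 3.914 seconds


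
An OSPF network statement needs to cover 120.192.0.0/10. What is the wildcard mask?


Subnet mask: 255.192.0.0
Wildcard = 255.255.255.255 - subnet mask
255 - 255 = 0
255 - 192 = 63
255 - 0 = 255
255 - 0 = 255
Wildcard: 0.63.255.255


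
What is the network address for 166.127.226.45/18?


IP:   10100110.01111111.11100010.00101101
Mask: 11111111.11111111.11000000.00000000
AND operation:
Net:  10100110.01111111.11000000.00000000
Network: 166.127.192.0/18


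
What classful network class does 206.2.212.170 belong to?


First octet: 206
Binary: 11001110
110xxxxx -> Class C (192-223)
Class C, default mask 255.255.255.0 (/24)


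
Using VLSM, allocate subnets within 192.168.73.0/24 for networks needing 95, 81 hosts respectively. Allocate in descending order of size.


95 hosts -> /25 (126 usable): 192.168.73.0/25
81 hosts -> /25 (126 usable): 192.168.73.128/25
Allocation: 192.168.73.0/25 (95 hosts, 126 usable); 192.168.73.128/25 (81 hosts, 126 usable)


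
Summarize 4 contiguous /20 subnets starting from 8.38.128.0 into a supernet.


Original prefix: /20
Number of subnets: 4 = 2^2
New prefix = 20 - 2 = 18
Supernet: 8.38.128.0/18


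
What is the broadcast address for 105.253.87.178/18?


Network: 105.253.64.0/18
Host bits = 14
Set all host bits to 1:
Broadcast: 105.253.127.255


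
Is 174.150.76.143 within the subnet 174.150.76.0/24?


Subnet network: 174.150.76.0
Test IP AND mask: 174.150.76.0
Yes, 174.150.76.143 is in 174.150.76.0/24


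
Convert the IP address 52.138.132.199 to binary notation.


52 = 00110100
138 = 10001010
132 = 10000100
199 = 11000111
Binary: 00110100.10001010.10000100.11000111


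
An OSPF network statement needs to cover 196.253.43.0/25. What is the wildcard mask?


Subnet mask: 255.255.255.128
Wildcard = 255.255.255.255 - subnet mask
255 - 255 = 0
255 - 255 = 0
255 - 255 = 0
255 - 128 = 127
Wildcard: 0.0.0.127


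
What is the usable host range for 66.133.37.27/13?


Network: 66.128.0.0
Broadcast: 66.135.255.255
First usable = network + 1
Last usable = broadcast - 1
Range: 66.128.0.1 to 66.135.255.254


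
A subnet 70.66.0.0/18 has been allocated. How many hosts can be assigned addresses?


Host bits = 32 - 18 = 14
Total addresses = 2^14 = 16384
Usable = total - 2 (network and broadcast)
Usable hosts: 16382


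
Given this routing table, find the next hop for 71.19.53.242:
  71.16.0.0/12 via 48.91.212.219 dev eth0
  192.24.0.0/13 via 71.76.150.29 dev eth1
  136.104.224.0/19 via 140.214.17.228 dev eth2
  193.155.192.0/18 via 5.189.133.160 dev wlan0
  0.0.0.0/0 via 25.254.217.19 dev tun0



Longest prefix match for 71.19.53.242:
  /12 71.16.0.0: MATCH
  /13 192.24.0.0: no
  /19 136.104.224.0: no
  /18 193.155.192.0: no
  /0 0.0.0.0: MATCH
Selected: next-hop 48.91.212.219 via eth0 (matched /12)


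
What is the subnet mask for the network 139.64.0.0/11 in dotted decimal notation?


/11 means 11 network bits, 21 host bits
Binary: 11111111111000000000000000000000
Mask: 255.224.0.0


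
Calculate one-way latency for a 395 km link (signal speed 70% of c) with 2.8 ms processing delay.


Speed = 0.7 * 3e5 km/s = 210000 km/s
Propagation delay = 395 / 210000 = 0.0019 s = 1.881 ms
Processing delay = 2.8 ms
Total one-way latency = 4.681 ms


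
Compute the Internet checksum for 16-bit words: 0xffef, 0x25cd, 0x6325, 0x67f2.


Sum all words (with carry folding):
+ 0xffef = 0xffef
+ 0x25cd = 0x25bd
+ 0x6325 = 0x88e2
+ 0x67f2 = 0xf0d4
One's complement: ~0xf0d4
Checksum = 0x0f2b


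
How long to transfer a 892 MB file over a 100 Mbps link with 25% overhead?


Effective throughput = 100 * (1 - 25/100) = 75 Mbps
File size in Mb = 892 * 8 = 7136 Mb
Time = 7136 / 75
Time = 95.1467 seconds


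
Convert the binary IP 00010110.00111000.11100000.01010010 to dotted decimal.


00010110 = 22
00111000 = 56
11100000 = 224
01010010 = 82
IP: 22.56.224.82


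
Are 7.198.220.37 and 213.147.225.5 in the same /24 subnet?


Mask: 255.255.255.0
7.198.220.37 AND mask = 7.198.220.0
213.147.225.5 AND mask = 213.147.225.0
No, different subnets (7.198.220.0 vs 213.147.225.0)


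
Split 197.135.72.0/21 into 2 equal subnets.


New prefix = 21 + 1 = 22
Each subnet has 1024 addresses
  197.135.72.0/22
  197.135.76.0/22
Subnets: 197.135.72.0/22, 197.135.76.0/22


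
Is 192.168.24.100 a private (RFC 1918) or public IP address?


RFC 1918 private ranges:
  10.0.0.0/8 (10.0.0.0 - 10.255.255.255)
  172.16.0.0/12 (172.16.0.0 - 172.31.255.255)
  192.168.0.0/16 (192.168.0.0 - 192.168.255.255)
Private (in 192.168.0.0/16)


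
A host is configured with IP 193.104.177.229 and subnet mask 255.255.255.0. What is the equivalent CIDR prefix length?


Binary: 11111111.11111111.11111111.00000000
Count leading 1s
Prefix: /24


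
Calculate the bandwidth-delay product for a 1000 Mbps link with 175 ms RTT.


BDP = bandwidth * RTT
= 1000 Mbps * 175 ms
= 1000 * 1e6 * 175 / 1000 bits
= 175000000 bits
= 21875000 bytes
= 21362.3047 KB
BDP = 175000000 bits (21875000 bytes)


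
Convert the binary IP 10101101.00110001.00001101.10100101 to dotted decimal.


10101101 = 173
00110001 = 49
00001101 = 13
10100101 = 165
IP: 173.49.13.165


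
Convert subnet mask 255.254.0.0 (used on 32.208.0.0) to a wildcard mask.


Subnet mask: 255.254.0.0
Wildcard = 255.255.255.255 - subnet mask
255 - 255 = 0
255 - 254 = 1
255 - 0 = 255
255 - 0 = 255
Wildcard: 0.1.255.255


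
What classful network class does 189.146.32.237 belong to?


First octet: 189
Binary: 10111101
10xxxxxx -> Class B (128-191)
Class B, default mask 255.255.0.0 (/16)


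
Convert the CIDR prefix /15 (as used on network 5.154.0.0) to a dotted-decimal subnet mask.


/15 means 15 network bits, 17 host bits
Binary: 11111111111111100000000000000000
Mask: 255.254.0.0


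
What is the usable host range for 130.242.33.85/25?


Network: 130.242.33.0
Broadcast: 130.242.33.127
First usable = network + 1
Last usable = broadcast - 1
Range: 130.242.33.1 to 130.242.33.126


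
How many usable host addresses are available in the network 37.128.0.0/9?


Host bits = 32 - 9 = 23
Total addresses = 2^23 = 8388608
Usable = total - 2 (network and broadcast)
Usable hosts: 8388606


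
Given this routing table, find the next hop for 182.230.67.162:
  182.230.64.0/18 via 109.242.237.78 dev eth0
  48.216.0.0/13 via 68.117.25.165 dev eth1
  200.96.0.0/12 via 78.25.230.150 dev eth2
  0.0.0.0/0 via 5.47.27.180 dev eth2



Longest prefix match for 182.230.67.162:
  /18 182.230.64.0: MATCH
  /13 48.216.0.0: no
  /12 200.96.0.0: no
  /0 0.0.0.0: MATCH
Selected: next-hop 109.242.237.78 via eth0 (matched /18)


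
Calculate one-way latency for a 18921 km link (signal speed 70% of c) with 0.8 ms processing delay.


Speed = 0.7 * 3e5 km/s = 210000 km/s
Propagation delay = 18921 / 210000 = 0.0901 s = 90.1 ms
Processing delay = 0.8 ms
Total one-way latency = 90.9 ms


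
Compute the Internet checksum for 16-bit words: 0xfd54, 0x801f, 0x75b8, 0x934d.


Sum all words (with carry folding):
+ 0xfd54 = 0xfd54
+ 0x801f = 0x7d74
+ 0x75b8 = 0xf32c
+ 0x934d = 0x867a
One's complement: ~0x867a
Checksum = 0x7985


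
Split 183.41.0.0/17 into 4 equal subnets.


New prefix = 17 + 2 = 19
Each subnet has 8192 addresses
  183.41.0.0/19
  183.41.32.0/19
  183.41.64.0/19
  183.41.96.0/19
Subnets: 183.41.0.0/19, 183.41.32.0/19, 183.41.64.0/19, 183.41.96.0/19


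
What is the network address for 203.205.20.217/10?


IP:   11001011.11001101.00010100.11011001
Mask: 11111111.11000000.00000000.00000000
AND operation:
Net:  11001011.11000000.00000000.00000000
Network: 203.192.0.0/10


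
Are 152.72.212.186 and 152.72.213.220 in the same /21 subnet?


Mask: 255.255.248.0
152.72.212.186 AND mask = 152.72.208.0
152.72.213.220 AND mask = 152.72.208.0
Yes, same subnet (152.72.208.0)


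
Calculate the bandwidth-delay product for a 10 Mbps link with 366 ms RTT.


BDP = bandwidth * RTT
= 10 Mbps * 366 ms
= 10 * 1e6 * 366 / 1000 bits
= 3660000 bits
= 457500 bytes
= 446.7773 KB
BDP = 3660000 bits (457500 bytes)


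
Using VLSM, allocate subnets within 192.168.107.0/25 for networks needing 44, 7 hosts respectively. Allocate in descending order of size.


44 hosts -> /26 (62 usable): 192.168.107.0/26
7 hosts -> /28 (14 usable): 192.168.107.64/28
Allocation: 192.168.107.0/26 (44 hosts, 62 usable); 192.168.107.64/28 (7 hosts, 14 usable)
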